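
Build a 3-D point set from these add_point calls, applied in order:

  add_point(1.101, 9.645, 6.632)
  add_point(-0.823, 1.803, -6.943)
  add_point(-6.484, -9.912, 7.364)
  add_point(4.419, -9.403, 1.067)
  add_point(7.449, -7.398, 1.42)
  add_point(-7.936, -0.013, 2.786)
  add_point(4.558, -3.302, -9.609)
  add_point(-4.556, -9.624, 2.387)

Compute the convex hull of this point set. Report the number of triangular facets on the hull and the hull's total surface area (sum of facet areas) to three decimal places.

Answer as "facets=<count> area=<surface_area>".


facets=12 area=719.406

Hull vertices (8/8): indices [0, 1, 2, 3, 4, 5, 6, 7].

Facet areas (half cross-product norm):
  f1: (p6, p0, p4) → 113.5706
  f2: (p2, p0, p5) → 68.4834
  f3: (p2, p0, p4) → 140.1134
  f4: (p1, p0, p5) → 80.9522
  f5: (p1, p6, p0) → 52.8194
  f6: (p3, p6, p4) → 22.0007
  f7: (p3, p2, p4) → 16.6022
  f8: (p7, p3, p6) → 55.1659
  f9: (p7, p3, p2) → 21.0925
  f10: (p7, p1, p6) → 59.5956
  f11: (p7, p2, p5) → 27.0979
  f12: (p7, p1, p5) → 61.9122
Σ area = 719.406

Euler characteristic 8−18+12 = 2 ✓


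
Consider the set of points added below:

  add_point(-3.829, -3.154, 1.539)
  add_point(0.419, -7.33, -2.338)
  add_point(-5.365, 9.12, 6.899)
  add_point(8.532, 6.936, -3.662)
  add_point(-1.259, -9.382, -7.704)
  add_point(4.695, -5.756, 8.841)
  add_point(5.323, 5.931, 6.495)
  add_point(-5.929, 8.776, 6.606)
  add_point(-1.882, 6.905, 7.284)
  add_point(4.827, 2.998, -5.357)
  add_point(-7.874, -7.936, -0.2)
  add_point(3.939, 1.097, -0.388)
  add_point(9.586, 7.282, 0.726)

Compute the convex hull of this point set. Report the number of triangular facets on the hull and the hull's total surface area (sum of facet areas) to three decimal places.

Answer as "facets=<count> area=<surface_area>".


10 of the 13 inputs are extreme points: [2, 3, 4, 5, 6, 7, 8, 9, 10, 12].

Per-facet area ½‖(b−a)×(c−a)‖:
  f1: (p6, p2, p12) → 34.4136
  f2: (p6, p5, p12) → 40.5200
  f3: (p7, p5, p10) → 128.0071
  f4: (p7, p5, p2) → 6.5027
  f5: (p3, p2, p12) → 36.3516
  f6: (p3, p7, p2) → 6.0347
  f7: (p3, p7, p9) → 48.4033
  f8: (p3, p5, p12) → 34.0893
  f9: (p8, p5, p2) → 14.8528
  f10: (p8, p6, p2) → 6.9448
  f11: (p8, p6, p5) → 43.5759
  f12: (p4, p3, p9) → 12.4514
  f13: (p4, p3, p5) → 148.3373
  f14: (p4, p5, p10) → 78.7837
  f15: (p4, p7, p10) → 86.2562
  f16: (p4, p7, p9) → 118.3726
Σ area = 843.897

Check V−E+F: 10 − 24 + 16 = 2.

facets=16 area=843.897


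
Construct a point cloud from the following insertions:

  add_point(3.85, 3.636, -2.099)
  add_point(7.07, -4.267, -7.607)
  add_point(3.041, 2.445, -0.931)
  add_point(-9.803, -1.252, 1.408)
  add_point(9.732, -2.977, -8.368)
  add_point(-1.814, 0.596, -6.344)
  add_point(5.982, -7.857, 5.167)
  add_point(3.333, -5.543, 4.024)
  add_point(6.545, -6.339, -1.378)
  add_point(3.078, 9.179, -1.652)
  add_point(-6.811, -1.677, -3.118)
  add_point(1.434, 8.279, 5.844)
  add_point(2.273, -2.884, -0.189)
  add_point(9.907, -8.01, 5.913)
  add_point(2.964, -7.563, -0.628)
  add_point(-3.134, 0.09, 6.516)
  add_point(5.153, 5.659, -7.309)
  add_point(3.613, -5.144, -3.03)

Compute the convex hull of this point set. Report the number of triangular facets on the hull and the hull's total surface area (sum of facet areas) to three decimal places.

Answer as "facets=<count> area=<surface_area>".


facets=20 area=822.767

Extreme-point indices: [1, 3, 4, 5, 6, 9, 10, 11, 13, 14, 15, 16] — 12 of 18 on the boundary.

Area of each hull facet:
  f1: (p4, p9, p13) → 115.3837
  f2: (p11, p9, p3) → 59.3685
  f3: (p11, p9, p13) → 70.9329
  f4: (p15, p11, p3) → 35.1787
  f5: (p15, p11, p13) → 72.1465
  f6: (p6, p14, p3) → 44.8226
  f7: (p6, p14, p13) → 10.2582
  f8: (p6, p15, p3) → 47.0276
  f9: (p6, p15, p13) → 16.3692
  f10: (p1, p4, p13) → 21.5285
  f11: (p1, p14, p13) → 40.6911
  f12: (p1, p5, p4) → 12.6055
  f13: (p16, p4, p9) → 25.5029
  f14: (p16, p5, p9) → 30.2201
  f15: (p16, p5, p4) → 42.2600
  f16: (p10, p14, p3) → 30.0845
  f17: (p10, p1, p14) → 51.0229
  f18: (p10, p1, p5) → 26.5687
  f19: (p10, p9, p3) → 39.0966
  f20: (p10, p5, p9) → 31.6983
Σ area = 822.767

Euler: V−E+F = 12−30+20 = 2.


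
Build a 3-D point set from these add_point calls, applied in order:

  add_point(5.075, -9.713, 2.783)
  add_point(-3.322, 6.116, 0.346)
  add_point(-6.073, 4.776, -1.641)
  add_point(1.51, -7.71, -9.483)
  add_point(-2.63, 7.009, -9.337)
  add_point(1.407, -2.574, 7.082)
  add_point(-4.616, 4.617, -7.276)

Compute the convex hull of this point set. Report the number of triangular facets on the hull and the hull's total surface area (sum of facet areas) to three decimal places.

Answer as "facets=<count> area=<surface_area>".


Extreme-point indices: [0, 1, 2, 3, 4, 5, 6] — 7 of 7 on the boundary.

Facet areas (half cross-product norm):
  f1: (p3, p0, p2) → 104.8899
  f2: (p3, p4, p0) → 96.5471
  f3: (p5, p0, p2) → 58.3661
  f4: (p5, p4, p0) → 88.2514
  f5: (p6, p4, p2) → 8.2480
  f6: (p6, p3, p2) → 38.8746
  f7: (p6, p3, p4) → 25.2044
  f8: (p1, p4, p2) → 15.8478
  f9: (p1, p5, p2) → 20.5512
  f10: (p1, p5, p4) → 46.7828
Σ area = 503.563

Euler: V−E+F = 7−15+10 = 2.

facets=10 area=503.563


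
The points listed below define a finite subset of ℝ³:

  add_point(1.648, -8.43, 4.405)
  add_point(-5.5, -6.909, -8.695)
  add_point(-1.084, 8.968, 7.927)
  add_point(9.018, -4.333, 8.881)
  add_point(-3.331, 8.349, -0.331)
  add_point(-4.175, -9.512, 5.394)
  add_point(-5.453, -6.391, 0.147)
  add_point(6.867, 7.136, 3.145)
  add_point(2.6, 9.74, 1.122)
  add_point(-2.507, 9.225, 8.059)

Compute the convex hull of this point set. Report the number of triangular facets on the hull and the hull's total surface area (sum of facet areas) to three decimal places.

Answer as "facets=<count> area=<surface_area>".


facets=16 area=800.246

Extreme-point indices: [0, 1, 2, 3, 4, 5, 6, 7, 8, 9] — 10 of 10 on the boundary.

Triangle areas on the boundary:
  f1: (p9, p5, p3) → 122.9095
  f2: (p7, p3, p1) → 140.0691
  f3: (p7, p8, p1) → 56.2337
  f4: (p0, p3, p1) → 48.6430
  f5: (p0, p5, p1) → 42.9625
  f6: (p0, p5, p3) → 18.9985
  f7: (p4, p8, p1) → 49.8034
  f8: (p4, p9, p8) → 24.9146
  f9: (p6, p5, p1) → 16.1382
  f10: (p6, p9, p5) → 55.3364
  f11: (p6, p4, p1) → 65.9618
  f12: (p6, p4, p9) → 62.9179
  f13: (p2, p9, p8) → 4.8010
  f14: (p2, p7, p8) → 20.9683
  f15: (p2, p9, p3) → 8.3359
  f16: (p2, p7, p3) → 61.2526
Σ area = 800.246

Check V−E+F: 10 − 24 + 16 = 2.


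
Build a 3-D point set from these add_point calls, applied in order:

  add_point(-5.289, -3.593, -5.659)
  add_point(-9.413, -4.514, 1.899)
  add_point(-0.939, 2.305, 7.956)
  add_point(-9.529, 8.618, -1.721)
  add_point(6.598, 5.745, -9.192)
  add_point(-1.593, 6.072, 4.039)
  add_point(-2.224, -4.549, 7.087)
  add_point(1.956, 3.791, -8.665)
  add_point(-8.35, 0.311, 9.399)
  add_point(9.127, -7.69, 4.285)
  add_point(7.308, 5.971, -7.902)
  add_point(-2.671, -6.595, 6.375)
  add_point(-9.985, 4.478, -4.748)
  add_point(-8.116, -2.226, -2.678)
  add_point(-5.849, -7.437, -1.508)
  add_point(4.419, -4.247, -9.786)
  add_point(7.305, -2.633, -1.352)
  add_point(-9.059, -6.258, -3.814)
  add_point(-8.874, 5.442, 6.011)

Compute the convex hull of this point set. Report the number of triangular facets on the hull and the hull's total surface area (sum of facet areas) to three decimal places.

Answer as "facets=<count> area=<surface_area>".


facets=28 area=1084.669

16 of the 19 inputs are extreme points: [1, 2, 3, 4, 5, 6, 7, 8, 9, 10, 11, 12, 14, 15, 17, 18].

Triangle areas on the boundary:
  f1: (p4, p3, p12) → 44.3168
  f2: (p18, p3, p12) → 20.9300
  f3: (p7, p4, p12) → 15.0750
  f4: (p15, p7, p4) → 21.3955
  f5: (p15, p17, p12) → 80.1283
  f6: (p15, p7, p12) → 49.6183
  f7: (p5, p18, p3) → 31.1141
  f8: (p6, p8, p9) → 18.7973
  f9: (p6, p11, p9) → 13.2844
  f10: (p6, p11, p8) → 7.8580
  f11: (p14, p11, p9) → 50.3895
  f12: (p14, p15, p9) → 95.4739
  f13: (p14, p15, p17) → 27.5237
  f14: (p1, p11, p8) → 34.2398
  f15: (p1, p17, p12) → 31.6259
  f16: (p1, p14, p17) → 11.2858
  f17: (p1, p14, p11) → 22.7649
  f18: (p1, p18, p12) → 51.8486
  f19: (p1, p18, p8) → 27.7043
  f20: (p10, p4, p3) → 13.3980
  f21: (p10, p5, p3) → 75.4381
  f22: (p10, p15, p9) → 82.0968
  f23: (p10, p15, p4) → 7.2800
  f24: (p2, p18, p8) → 23.4303
  f25: (p2, p5, p18) → 20.5441
  f26: (p2, p8, p9) → 48.7256
  f27: (p2, p10, p9) → 123.0259
  f28: (p2, p10, p5) → 35.3556
Σ area = 1084.669

Check V−E+F: 16 − 42 + 28 = 2.


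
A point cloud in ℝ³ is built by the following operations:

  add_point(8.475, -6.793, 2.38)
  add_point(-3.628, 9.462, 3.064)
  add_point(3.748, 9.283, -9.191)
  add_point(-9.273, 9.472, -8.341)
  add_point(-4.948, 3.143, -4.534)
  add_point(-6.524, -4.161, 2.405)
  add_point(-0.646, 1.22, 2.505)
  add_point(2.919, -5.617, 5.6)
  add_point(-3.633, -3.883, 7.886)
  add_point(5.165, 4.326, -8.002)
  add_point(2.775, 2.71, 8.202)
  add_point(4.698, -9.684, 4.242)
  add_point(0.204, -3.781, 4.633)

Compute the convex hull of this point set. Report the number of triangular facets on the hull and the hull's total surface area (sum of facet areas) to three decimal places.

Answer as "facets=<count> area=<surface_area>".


facets=16 area=878.374

10 of the 13 inputs are extreme points: [0, 1, 2, 3, 4, 5, 8, 9, 10, 11].

Area of each hull facet:
  f1: (p10, p2, p0) → 114.4048
  f2: (p9, p2, p3) → 33.2780
  f3: (p9, p2, p0) → 19.8688
  f4: (p1, p2, p3) → 76.6604
  f5: (p1, p10, p2) → 75.6779
  f6: (p1, p5, p3) → 87.9195
  f7: (p8, p1, p10) → 48.8841
  f8: (p8, p1, p5) → 42.5187
  f9: (p4, p5, p3) → 28.6528
  f10: (p4, p9, p3) → 44.5654
  f11: (p11, p9, p0) → 34.6579
  f12: (p11, p8, p5) → 33.4289
  f13: (p11, p4, p5) → 61.9763
  f14: (p11, p4, p9) → 94.8876
  f15: (p11, p10, p0) → 31.8757
  f16: (p11, p8, p10) → 49.1168
Σ area = 878.374

Euler characteristic 10−24+16 = 2 ✓


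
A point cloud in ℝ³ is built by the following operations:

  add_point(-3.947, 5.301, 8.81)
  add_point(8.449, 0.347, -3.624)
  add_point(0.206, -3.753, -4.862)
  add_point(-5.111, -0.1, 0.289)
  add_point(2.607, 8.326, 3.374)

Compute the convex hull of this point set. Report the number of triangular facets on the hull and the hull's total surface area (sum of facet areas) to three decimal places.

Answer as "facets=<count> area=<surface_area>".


Points on the hull: [0, 1, 2, 3, 4] (5 of 5).

Facet areas (half cross-product norm):
  f1: (p0, p4, p3) → 44.5021
  f2: (p0, p4, p1) → 48.1147
  f3: (p2, p4, p3) → 48.7712
  f4: (p2, p4, p1) → 56.1658
  f5: (p2, p0, p3) → 30.5360
  f6: (p2, p0, p1) → 77.9404
Σ area = 306.030

Euler: V−E+F = 5−9+6 = 2.

facets=6 area=306.030


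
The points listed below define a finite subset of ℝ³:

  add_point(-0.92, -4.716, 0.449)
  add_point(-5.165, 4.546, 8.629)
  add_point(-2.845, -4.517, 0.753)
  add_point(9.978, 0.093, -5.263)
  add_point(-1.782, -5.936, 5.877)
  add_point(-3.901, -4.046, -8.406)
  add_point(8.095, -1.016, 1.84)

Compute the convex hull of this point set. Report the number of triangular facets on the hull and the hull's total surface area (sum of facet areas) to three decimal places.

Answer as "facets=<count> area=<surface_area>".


Extreme-point indices: [0, 1, 2, 3, 4, 5, 6] — 7 of 7 on the boundary.

Per-facet area ½‖(b−a)×(c−a)‖:
  f1: (p5, p3, p1) → 137.0955
  f2: (p6, p3, p1) → 48.6637
  f3: (p6, p4, p1) → 66.6048
  f4: (p6, p4, p3) → 34.8007
  f5: (p2, p4, p1) → 30.7008
  f6: (p2, p5, p1) → 46.0053
  f7: (p2, p5, p4) → 5.7382
  f8: (p0, p4, p3) → 29.1154
  f9: (p0, p5, p3) → 60.9490
  f10: (p0, p5, p4) → 12.6117
Σ area = 472.285

Check V−E+F: 7 − 15 + 10 = 2.

facets=10 area=472.285


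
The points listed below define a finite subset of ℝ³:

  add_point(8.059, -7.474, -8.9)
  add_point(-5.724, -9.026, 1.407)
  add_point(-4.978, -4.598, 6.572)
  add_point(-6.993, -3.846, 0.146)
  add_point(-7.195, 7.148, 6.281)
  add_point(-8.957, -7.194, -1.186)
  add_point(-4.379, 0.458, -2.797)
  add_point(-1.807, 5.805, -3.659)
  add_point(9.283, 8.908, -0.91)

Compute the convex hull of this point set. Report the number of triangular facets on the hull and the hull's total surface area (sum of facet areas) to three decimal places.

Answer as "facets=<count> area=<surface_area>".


facets=10 area=811.144

7 of the 9 inputs are extreme points: [0, 1, 2, 4, 5, 7, 8].

Per-facet area ½‖(b−a)×(c−a)‖:
  f1: (p2, p0, p8) → 169.8573
  f2: (p4, p2, p5) → 53.5138
  f3: (p4, p2, p8) → 107.7795
  f4: (p7, p0, p5) → 122.6584
  f5: (p7, p0, p8) → 99.1426
  f6: (p7, p4, p5) → 82.5256
  f7: (p7, p4, p8) → 65.9036
  f8: (p1, p0, p5) → 38.4267
  f9: (p1, p2, p5) → 15.0214
  f10: (p1, p2, p0) → 56.3150
Σ area = 811.144

Euler: V−E+F = 7−15+10 = 2.


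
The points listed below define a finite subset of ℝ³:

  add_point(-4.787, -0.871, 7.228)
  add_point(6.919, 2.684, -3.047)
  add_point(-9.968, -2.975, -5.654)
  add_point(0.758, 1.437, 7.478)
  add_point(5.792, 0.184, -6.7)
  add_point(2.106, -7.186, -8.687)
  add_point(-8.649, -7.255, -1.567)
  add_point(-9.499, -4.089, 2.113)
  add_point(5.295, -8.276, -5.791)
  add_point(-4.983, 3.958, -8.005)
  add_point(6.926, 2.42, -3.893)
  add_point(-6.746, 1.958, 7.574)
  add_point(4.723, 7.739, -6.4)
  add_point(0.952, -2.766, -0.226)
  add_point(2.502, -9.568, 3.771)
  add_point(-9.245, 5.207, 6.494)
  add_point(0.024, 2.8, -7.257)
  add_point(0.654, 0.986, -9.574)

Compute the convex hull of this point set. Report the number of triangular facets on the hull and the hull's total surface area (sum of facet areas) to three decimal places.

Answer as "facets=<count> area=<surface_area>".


16 of the 18 inputs are extreme points: [0, 1, 2, 3, 4, 5, 6, 7, 8, 9, 10, 11, 12, 14, 15, 17].

Per-facet area ½‖(b−a)×(c−a)‖:
  f1: (p6, p5, p2) → 38.3559
  f2: (p8, p6, p14) → 62.1245
  f3: (p8, p6, p5) → 27.8382
  f4: (p15, p3, p11) → 12.2781
  f5: (p15, p3, p12) → 84.5264
  f6: (p9, p15, p2) → 62.9670
  f7: (p9, p15, p12) → 79.6291
  f8: (p7, p6, p14) → 30.9600
  f9: (p7, p15, p11) → 17.9013
  f10: (p7, p6, p2) → 14.9395
  f11: (p7, p15, p2) → 38.6111
  f12: (p1, p12, p10) → 2.7604
  f13: (p1, p3, p12) → 36.9699
  f14: (p1, p3, p14) → 69.6869
  f15: (p1, p8, p10) → 4.3376
  f16: (p1, p8, p14) → 57.2046
  f17: (p4, p12, p10) → 11.7576
  f18: (p4, p8, p10) → 13.6238
  f19: (p4, p8, p5) → 18.2270
  f20: (p17, p9, p12) → 27.8688
  f21: (p17, p4, p5) → 23.3740
  f22: (p17, p4, p12) → 22.0467
  f23: (p17, p5, p2) → 49.0106
  f24: (p17, p9, p2) → 28.5198
  f25: (p0, p7, p14) → 45.0971
  f26: (p0, p7, p11) → 13.2255
  f27: (p0, p3, p14) → 34.2985
  f28: (p0, p3, p11) → 10.1757
Σ area = 938.316

Euler characteristic 16−42+28 = 2 ✓

facets=28 area=938.316


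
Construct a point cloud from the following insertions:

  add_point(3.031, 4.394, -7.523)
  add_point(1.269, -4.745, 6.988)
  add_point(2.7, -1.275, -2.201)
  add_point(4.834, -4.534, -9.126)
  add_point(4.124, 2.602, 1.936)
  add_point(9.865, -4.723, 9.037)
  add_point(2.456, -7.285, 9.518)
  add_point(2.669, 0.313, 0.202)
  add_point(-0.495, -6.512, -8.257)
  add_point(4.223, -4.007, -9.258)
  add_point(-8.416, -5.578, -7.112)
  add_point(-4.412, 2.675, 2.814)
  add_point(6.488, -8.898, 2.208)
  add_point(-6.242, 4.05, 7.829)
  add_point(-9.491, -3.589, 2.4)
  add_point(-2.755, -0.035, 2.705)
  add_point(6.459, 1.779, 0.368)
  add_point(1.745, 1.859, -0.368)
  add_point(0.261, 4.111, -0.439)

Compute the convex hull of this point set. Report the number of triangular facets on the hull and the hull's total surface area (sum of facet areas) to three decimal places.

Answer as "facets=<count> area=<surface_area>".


facets=22 area=904.307

Extreme-point indices: [0, 3, 4, 5, 6, 8, 9, 10, 12, 13, 14, 16, 18] — 13 of 19 on the boundary.

Triangle areas on the boundary:
  f1: (p4, p13, p5) → 68.8702
  f2: (p10, p9, p0) → 55.8601
  f3: (p10, p13, p14) → 36.7163
  f4: (p10, p13, p0) → 123.2770
  f5: (p3, p12, p5) → 42.2611
  f6: (p3, p9, p0) → 2.5431
  f7: (p6, p12, p5) → 30.0159
  f8: (p6, p13, p5) → 53.7875
  f9: (p6, p13, p14) → 66.9851
  f10: (p6, p10, p14) → 66.2102
  f11: (p6, p10, p12) → 76.0398
  f12: (p16, p4, p5) → 16.6436
  f13: (p16, p4, p0) → 13.1292
  f14: (p16, p3, p5) → 61.0813
  f15: (p16, p3, p0) → 40.7149
  f16: (p18, p13, p0) → 11.6517
  f17: (p18, p4, p0) → 17.8911
  f18: (p18, p4, p13) → 24.9914
  f19: (p8, p10, p12) → 46.2882
  f20: (p8, p3, p12) → 34.9083
  f21: (p8, p10, p9) → 12.3374
  f22: (p8, p3, p9) → 2.1035
Σ area = 904.307

Check V−E+F: 13 − 33 + 22 = 2.


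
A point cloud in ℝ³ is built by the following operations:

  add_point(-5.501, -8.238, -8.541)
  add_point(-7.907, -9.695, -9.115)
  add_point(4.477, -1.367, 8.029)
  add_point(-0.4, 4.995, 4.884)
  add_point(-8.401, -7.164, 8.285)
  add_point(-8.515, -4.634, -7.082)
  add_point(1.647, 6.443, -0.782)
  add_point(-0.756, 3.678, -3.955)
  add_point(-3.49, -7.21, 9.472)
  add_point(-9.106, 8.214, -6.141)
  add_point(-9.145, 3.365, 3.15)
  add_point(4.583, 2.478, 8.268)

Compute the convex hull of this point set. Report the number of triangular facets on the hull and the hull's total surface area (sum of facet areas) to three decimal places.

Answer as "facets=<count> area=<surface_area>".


Extreme-point indices: [0, 1, 2, 3, 4, 5, 6, 7, 8, 9, 10, 11] — 12 of 12 on the boundary.

Triangle areas on the boundary:
  f1: (p4, p11, p10) → 83.0403
  f2: (p4, p8, p11) → 25.8370
  f3: (p4, p8, p1) → 43.5055
  f4: (p2, p8, p11) → 15.4377
  f5: (p3, p11, p10) → 19.0043
  f6: (p3, p9, p10) → 47.3286
  f7: (p5, p9, p10) → 62.0497
  f8: (p5, p9, p1) → 10.9519
  f9: (p5, p4, p10) → 74.6020
  f10: (p5, p4, p1) → 41.7362
  f11: (p6, p2, p11) → 18.8074
  f12: (p6, p3, p11) → 19.2150
  f13: (p6, p3, p9) → 37.2248
  f14: (p7, p6, p9) → 22.4947
  f15: (p0, p9, p1) → 22.9519
  f16: (p0, p7, p9) → 66.3717
  f17: (p0, p8, p1) → 24.6878
  f18: (p0, p2, p8) → 90.6104
  f19: (p0, p6, p2) → 108.6810
  f20: (p0, p7, p6) → 14.9035
Σ area = 849.441

Euler characteristic 12−30+20 = 2 ✓

facets=20 area=849.441


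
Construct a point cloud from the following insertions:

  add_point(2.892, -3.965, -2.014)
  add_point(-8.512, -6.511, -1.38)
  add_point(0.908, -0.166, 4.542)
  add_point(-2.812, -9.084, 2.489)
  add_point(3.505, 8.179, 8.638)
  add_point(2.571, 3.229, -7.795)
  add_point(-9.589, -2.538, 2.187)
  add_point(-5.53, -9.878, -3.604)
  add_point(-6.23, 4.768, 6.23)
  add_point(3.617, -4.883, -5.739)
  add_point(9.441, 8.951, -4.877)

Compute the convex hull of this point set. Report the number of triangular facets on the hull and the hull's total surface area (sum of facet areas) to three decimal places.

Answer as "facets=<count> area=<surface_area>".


facets=16 area=792.627

Points on the hull: [0, 1, 3, 4, 5, 6, 7, 8, 9, 10] (10 of 11).

Triangle areas on the boundary:
  f1: (p8, p4, p10) → 77.0357
  f2: (p8, p5, p6) → 72.3309
  f3: (p8, p5, p10) → 78.0135
  f4: (p8, p3, p6) → 40.7143
  f5: (p8, p3, p4) → 77.2695
  f6: (p0, p4, p10) → 99.9340
  f7: (p0, p3, p4) → 71.3010
  f8: (p1, p5, p6) → 43.7740
  f9: (p1, p5, p7) → 39.7045
  f10: (p1, p3, p6) → 19.9868
  f11: (p1, p3, p7) → 16.3597
  f12: (p9, p5, p10) → 36.0103
  f13: (p9, p0, p10) → 28.7626
  f14: (p9, p5, p7) → 41.2332
  f15: (p9, p3, p7) → 34.8526
  f16: (p9, p0, p3) → 15.3441
Σ area = 792.627

Euler: V−E+F = 10−24+16 = 2.


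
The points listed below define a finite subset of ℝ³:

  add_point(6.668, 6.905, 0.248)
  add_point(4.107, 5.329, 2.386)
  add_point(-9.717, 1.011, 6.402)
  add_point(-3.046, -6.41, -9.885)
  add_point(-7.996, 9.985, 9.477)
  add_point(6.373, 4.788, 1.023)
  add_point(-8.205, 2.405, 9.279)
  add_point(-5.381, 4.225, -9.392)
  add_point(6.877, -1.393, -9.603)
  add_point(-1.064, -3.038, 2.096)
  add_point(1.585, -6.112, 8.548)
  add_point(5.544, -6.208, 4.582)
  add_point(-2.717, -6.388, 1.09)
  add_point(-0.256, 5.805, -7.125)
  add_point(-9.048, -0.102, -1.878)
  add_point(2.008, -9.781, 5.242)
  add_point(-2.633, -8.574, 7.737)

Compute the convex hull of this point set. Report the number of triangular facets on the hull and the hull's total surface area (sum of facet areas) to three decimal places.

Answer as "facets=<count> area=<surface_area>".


13 of the 17 inputs are extreme points: [0, 2, 3, 4, 6, 7, 8, 10, 11, 13, 14, 15, 16].

Facet areas (half cross-product norm):
  f1: (p13, p7, p8) → 28.7519
  f2: (p13, p7, p4) → 54.6499
  f3: (p16, p10, p15) → 11.2208
  f4: (p3, p15, p8) → 88.6972
  f5: (p3, p7, p8) → 58.6891
  f6: (p3, p16, p15) → 43.7622
  f7: (p11, p15, p8) → 34.7688
  f8: (p11, p10, p15) → 11.6472
  f9: (p6, p4, p2) → 12.1291
  f10: (p6, p16, p2) → 21.1984
  f11: (p6, p10, p4) → 38.0573
  f12: (p6, p16, p10) → 30.6224
  f13: (p14, p3, p7) → 48.4510
  f14: (p14, p4, p2) → 36.5818
  f15: (p14, p7, p4) → 69.1257
  f16: (p14, p16, p2) → 50.2117
  f17: (p14, p3, p16) → 84.4302
  f18: (p0, p11, p8) → 82.9459
  f19: (p0, p13, p8) → 51.7860
  f20: (p0, p11, p10) → 37.4690
  f21: (p0, p13, p4) → 88.2486
  f22: (p0, p10, p4) → 131.7957
Σ area = 1115.240

Euler characteristic 13−33+22 = 2 ✓

facets=22 area=1115.240


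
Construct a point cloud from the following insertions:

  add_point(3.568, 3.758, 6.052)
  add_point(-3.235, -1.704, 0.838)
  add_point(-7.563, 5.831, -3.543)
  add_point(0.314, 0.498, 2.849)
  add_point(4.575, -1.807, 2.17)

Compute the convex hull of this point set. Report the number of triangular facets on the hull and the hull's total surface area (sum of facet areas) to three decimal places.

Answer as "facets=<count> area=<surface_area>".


facets=4 area=159.482

4 of the 5 inputs are extreme points: [0, 1, 2, 4].

Facet areas (half cross-product norm):
  f1: (p0, p4, p2) → 50.3826
  f2: (p1, p4, p2) → 32.8336
  f3: (p1, p0, p2) → 49.1395
  f4: (p1, p0, p4) → 27.1264
Σ area = 159.482

Euler: V−E+F = 4−6+4 = 2.


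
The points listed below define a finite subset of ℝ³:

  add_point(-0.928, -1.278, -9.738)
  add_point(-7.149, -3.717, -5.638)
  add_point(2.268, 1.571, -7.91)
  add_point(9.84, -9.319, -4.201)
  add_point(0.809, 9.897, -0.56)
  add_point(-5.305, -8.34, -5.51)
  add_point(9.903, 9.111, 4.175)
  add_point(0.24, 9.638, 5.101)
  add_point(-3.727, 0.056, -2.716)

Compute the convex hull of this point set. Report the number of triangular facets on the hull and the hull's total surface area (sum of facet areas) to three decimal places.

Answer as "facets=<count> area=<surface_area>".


Extreme-point indices: [0, 1, 2, 3, 4, 5, 6, 7] — 8 of 9 on the boundary.

Facet areas (half cross-product norm):
  f1: (p4, p0, p1) → 57.0908
  f2: (p7, p3, p6) → 98.0407
  f3: (p7, p4, p1) → 46.0288
  f4: (p7, p4, p6) → 27.1717
  f5: (p2, p4, p6) → 57.1024
  f6: (p2, p4, p0) → 20.3932
  f7: (p2, p3, p6) → 110.8182
  f8: (p2, p0, p3) → 32.0585
  f9: (p5, p7, p1) → 40.1522
  f10: (p5, p7, p3) → 159.5434
  f11: (p5, p0, p1) → 19.5154
  f12: (p5, p0, p3) → 65.7020
Σ area = 733.617

Euler: V−E+F = 8−18+12 = 2.

facets=12 area=733.617


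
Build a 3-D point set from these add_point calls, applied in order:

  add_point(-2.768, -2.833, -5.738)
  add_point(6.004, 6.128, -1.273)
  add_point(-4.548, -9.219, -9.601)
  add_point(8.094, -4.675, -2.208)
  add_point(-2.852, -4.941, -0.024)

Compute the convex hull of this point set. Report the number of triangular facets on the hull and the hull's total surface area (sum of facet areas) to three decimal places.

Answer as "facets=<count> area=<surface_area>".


Points on the hull: [0, 1, 2, 3, 4] (5 of 5).

Triangle areas on the boundary:
  f1: (p1, p3, p2) → 83.3634
  f2: (p4, p3, p2) → 59.3121
  f3: (p4, p1, p3) → 60.6535
  f4: (p0, p1, p2) → 24.0596
  f5: (p0, p4, p2) → 22.9814
  f6: (p0, p4, p1) → 40.4319
Σ area = 290.802

Check V−E+F: 5 − 9 + 6 = 2.

facets=6 area=290.802


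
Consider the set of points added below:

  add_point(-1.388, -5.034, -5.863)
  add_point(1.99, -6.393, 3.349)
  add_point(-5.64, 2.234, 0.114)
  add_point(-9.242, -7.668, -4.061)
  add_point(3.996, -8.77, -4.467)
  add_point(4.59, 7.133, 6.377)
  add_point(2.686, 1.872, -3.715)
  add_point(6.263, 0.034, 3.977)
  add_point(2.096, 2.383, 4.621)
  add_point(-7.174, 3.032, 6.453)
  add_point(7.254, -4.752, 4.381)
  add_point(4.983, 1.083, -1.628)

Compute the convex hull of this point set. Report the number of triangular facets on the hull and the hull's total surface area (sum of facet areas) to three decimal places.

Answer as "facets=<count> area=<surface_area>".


Points on the hull: [0, 1, 2, 3, 4, 5, 6, 7, 9, 10, 11] (11 of 12).

Per-facet area ½‖(b−a)×(c−a)‖:
  f1: (p9, p5, p10) → 76.3988
  f2: (p1, p9, p3) → 84.7333
  f3: (p1, p9, p10) → 34.8810
  f4: (p4, p1, p3) → 53.5075
  f5: (p4, p1, p10) → 23.5839
  f6: (p11, p6, p5) → 15.1025
  f7: (p11, p4, p10) → 40.4144
  f8: (p11, p4, p6) → 16.4922
  f9: (p2, p9, p3) → 34.3290
  f10: (p2, p6, p3) → 51.7115
  f11: (p2, p9, p5) → 40.2131
  f12: (p2, p6, p5) → 51.4544
  f13: (p0, p6, p3) → 26.4902
  f14: (p0, p4, p3) → 24.1390
  f15: (p0, p4, p6) → 27.8057
  f16: (p7, p5, p10) → 7.3539
  f17: (p7, p11, p10) → 13.6775
  f18: (p7, p11, p5) → 22.3532
Σ area = 644.641

Euler characteristic 11−27+18 = 2 ✓

facets=18 area=644.641


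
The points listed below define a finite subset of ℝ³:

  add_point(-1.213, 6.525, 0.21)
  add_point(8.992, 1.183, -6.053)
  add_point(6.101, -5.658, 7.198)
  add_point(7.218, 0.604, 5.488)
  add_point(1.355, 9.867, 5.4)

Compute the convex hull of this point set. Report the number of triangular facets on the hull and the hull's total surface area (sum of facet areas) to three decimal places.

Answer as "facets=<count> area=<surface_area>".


facets=6 area=312.300

5 of the 5 inputs are extreme points: [0, 1, 2, 3, 4].

Area of each hull facet:
  f1: (p2, p1, p0) → 92.0570
  f2: (p4, p1, p0) → 42.1330
  f3: (p4, p2, p0) → 52.4478
  f4: (p3, p2, p1) → 36.3573
  f5: (p3, p4, p1) → 64.0516
  f6: (p3, p4, p2) → 25.2535
Σ area = 312.300

Euler: V−E+F = 5−9+6 = 2.


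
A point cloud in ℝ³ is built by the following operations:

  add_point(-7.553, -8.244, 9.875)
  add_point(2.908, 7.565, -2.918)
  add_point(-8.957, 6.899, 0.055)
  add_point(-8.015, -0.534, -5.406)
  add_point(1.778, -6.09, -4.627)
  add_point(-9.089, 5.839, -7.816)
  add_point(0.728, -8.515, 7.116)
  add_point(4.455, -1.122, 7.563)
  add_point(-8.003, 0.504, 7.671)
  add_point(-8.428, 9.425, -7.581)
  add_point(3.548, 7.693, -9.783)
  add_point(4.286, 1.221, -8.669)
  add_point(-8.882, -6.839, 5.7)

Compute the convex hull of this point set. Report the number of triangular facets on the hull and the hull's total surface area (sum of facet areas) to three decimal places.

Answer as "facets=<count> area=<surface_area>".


facets=22 area=972.213

Extreme-point indices: [0, 1, 2, 3, 4, 5, 6, 7, 8, 9, 10, 11, 12] — 13 of 13 on the boundary.

Per-facet area ½‖(b−a)×(c−a)‖:
  f1: (p6, p0, p7) → 33.4643
  f2: (p4, p6, p7) → 49.2057
  f3: (p4, p11, p7) → 58.4999
  f4: (p4, p6, p0) → 48.5118
  f5: (p8, p0, p7) → 55.8913
  f6: (p8, p2, p7) → 61.8367
  f7: (p1, p2, p7) → 83.3997
  f8: (p12, p4, p0) → 30.7223
  f9: (p12, p2, p5) → 57.0657
  f10: (p12, p8, p0) → 17.6017
  f11: (p12, p8, p2) → 34.9242
  f12: (p3, p11, p5) → 44.2099
  f13: (p3, p4, p11) → 48.2749
  f14: (p3, p12, p5) → 29.3139
  f15: (p3, p12, p4) → 70.0577
  f16: (p10, p11, p7) → 51.5608
  f17: (p10, p1, p7) → 30.5437
  f18: (p10, p11, p5) → 42.6311
  f19: (p9, p1, p2) → 46.9287
  f20: (p9, p10, p1) → 40.8801
  f21: (p9, p2, p5) → 14.2256
  f22: (p9, p10, p5) → 22.4629
Σ area = 972.213

Euler: V−E+F = 13−33+22 = 2.


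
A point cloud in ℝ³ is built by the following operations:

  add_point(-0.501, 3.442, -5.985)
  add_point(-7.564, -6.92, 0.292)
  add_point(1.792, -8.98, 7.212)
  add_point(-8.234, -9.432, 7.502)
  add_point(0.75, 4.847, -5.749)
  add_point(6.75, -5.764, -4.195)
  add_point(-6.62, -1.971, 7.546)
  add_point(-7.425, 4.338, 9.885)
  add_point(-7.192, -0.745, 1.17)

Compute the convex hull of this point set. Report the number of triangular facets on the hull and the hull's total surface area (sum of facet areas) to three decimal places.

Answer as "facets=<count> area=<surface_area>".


Points on the hull: [0, 1, 2, 3, 4, 5, 7, 8] (8 of 9).

Facet areas (half cross-product norm):
  f1: (p2, p5, p3) → 58.4613
  f2: (p2, p7, p3) → 69.9410
  f3: (p2, p7, p5) → 104.1167
  f4: (p1, p5, p3) → 53.1178
  f5: (p1, p0, p5) → 78.3675
  f6: (p4, p7, p5) → 108.0119
  f7: (p4, p0, p5) → 11.1055
  f8: (p4, p0, p7) → 16.3340
  f9: (p8, p0, p7) → 49.3483
  f10: (p8, p1, p0) → 31.4010
  f11: (p8, p7, p3) → 54.2040
  f12: (p8, p1, p3) → 23.4755
Σ area = 657.885

Check V−E+F: 8 − 18 + 12 = 2.

facets=12 area=657.885


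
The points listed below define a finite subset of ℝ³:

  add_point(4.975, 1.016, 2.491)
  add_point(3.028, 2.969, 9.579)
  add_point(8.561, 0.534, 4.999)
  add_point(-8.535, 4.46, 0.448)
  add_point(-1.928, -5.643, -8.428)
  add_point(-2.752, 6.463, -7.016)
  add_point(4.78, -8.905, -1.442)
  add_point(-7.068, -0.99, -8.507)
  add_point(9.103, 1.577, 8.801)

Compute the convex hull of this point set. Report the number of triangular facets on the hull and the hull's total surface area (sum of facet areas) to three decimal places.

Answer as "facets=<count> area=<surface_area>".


8 of the 9 inputs are extreme points: [1, 2, 3, 4, 5, 6, 7, 8].

Facet areas (half cross-product norm):
  f1: (p7, p6, p3) → 84.1622
  f2: (p7, p5, p3) → 39.6568
  f3: (p1, p6, p3) → 116.5141
  f4: (p1, p6, p8) → 47.9498
  f5: (p1, p5, p3) → 71.4375
  f6: (p1, p5, p8) → 54.6142
  f7: (p2, p6, p8) → 15.5779
  f8: (p2, p5, p8) → 26.3998
  f9: (p2, p5, p6) → 100.5333
  f10: (p4, p5, p6) → 59.8956
  f11: (p4, p7, p6) → 25.0012
  f12: (p4, p7, p5) → 29.6637
Σ area = 671.406

Check V−E+F: 8 − 18 + 12 = 2.

facets=12 area=671.406


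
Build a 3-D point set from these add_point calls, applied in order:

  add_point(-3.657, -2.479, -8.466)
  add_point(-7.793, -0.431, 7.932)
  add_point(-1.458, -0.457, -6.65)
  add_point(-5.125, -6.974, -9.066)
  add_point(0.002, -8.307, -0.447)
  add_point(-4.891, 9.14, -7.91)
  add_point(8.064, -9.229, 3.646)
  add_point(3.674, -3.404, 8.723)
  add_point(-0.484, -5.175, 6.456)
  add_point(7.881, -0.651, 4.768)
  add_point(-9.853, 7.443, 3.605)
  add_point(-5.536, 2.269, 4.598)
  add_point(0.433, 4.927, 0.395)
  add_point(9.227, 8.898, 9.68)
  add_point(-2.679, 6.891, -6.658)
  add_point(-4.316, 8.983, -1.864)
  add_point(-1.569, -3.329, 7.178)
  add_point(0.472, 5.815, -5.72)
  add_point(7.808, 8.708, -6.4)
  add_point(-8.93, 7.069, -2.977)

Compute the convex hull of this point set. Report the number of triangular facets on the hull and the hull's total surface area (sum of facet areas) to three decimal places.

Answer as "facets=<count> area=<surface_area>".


facets=20 area=1264.576

Extreme-point indices: [1, 3, 4, 5, 6, 7, 8, 10, 13, 15, 18, 19] — 12 of 20 on the boundary.

Per-facet area ½‖(b−a)×(c−a)‖:
  f1: (p1, p13, p10) → 88.4827
  f2: (p1, p3, p10) → 84.4370
  f3: (p15, p13, p10) → 70.3467
  f4: (p15, p5, p10) → 18.8125
  f5: (p15, p5, p13) → 37.6415
  f6: (p18, p6, p13) → 145.8149
  f7: (p18, p5, p13) → 101.1047
  f8: (p18, p3, p6) → 169.2409
  f9: (p18, p3, p5) → 103.3651
  f10: (p19, p5, p10) → 13.5703
  f11: (p19, p3, p10) → 46.4708
  f12: (p19, p3, p5) → 52.2305
  f13: (p7, p6, p13) → 54.1795
  f14: (p7, p1, p13) → 79.1070
  f15: (p4, p3, p6) → 24.4686
  f16: (p4, p1, p3) → 69.4270
  f17: (p8, p7, p6) → 22.3959
  f18: (p8, p7, p1) → 20.3050
  f19: (p8, p4, p6) → 32.8088
  f20: (p8, p4, p1) → 30.3667
Σ area = 1264.576

Euler: V−E+F = 12−30+20 = 2.


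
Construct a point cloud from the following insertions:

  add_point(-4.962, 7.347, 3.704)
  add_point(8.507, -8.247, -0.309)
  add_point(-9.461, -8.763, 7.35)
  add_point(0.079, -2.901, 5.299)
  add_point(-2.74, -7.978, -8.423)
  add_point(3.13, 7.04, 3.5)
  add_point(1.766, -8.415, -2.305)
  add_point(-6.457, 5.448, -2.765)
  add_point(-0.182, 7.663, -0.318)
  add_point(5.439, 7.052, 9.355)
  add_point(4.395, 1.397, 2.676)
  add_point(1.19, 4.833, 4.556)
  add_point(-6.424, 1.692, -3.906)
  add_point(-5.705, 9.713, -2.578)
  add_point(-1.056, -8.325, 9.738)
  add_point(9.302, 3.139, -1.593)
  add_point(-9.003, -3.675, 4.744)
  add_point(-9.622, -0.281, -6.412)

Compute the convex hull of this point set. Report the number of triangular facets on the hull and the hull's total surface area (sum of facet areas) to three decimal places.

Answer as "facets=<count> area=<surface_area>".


facets=20 area=1135.679

12 of the 18 inputs are extreme points: [0, 1, 2, 4, 5, 6, 9, 13, 14, 15, 16, 17].

Per-facet area ½‖(b−a)×(c−a)‖:
  f1: (p1, p4, p15) → 79.6268
  f2: (p13, p4, p17) → 52.5577
  f3: (p13, p4, p15) → 134.0231
  f4: (p2, p4, p17) → 82.7959
  f5: (p2, p1, p14) → 53.7188
  f6: (p9, p1, p15) → 69.0080
  f7: (p9, p1, p14) → 110.8236
  f8: (p9, p13, p0) → 33.4127
  f9: (p9, p2, p14) → 66.4985
  f10: (p9, p2, p0) → 100.7829
  f11: (p16, p13, p0) → 36.9420
  f12: (p16, p2, p0) → 14.9230
  f13: (p16, p13, p17) → 66.3116
  f14: (p16, p2, p17) → 24.3072
  f15: (p6, p1, p4) → 16.2575
  f16: (p6, p2, p4) → 56.1992
  f17: (p6, p2, p1) → 43.7627
  f18: (p5, p13, p15) → 46.1623
  f19: (p5, p9, p15) → 26.9048
  f20: (p5, p9, p13) → 20.6612
Σ area = 1135.679

Euler characteristic 12−30+20 = 2 ✓


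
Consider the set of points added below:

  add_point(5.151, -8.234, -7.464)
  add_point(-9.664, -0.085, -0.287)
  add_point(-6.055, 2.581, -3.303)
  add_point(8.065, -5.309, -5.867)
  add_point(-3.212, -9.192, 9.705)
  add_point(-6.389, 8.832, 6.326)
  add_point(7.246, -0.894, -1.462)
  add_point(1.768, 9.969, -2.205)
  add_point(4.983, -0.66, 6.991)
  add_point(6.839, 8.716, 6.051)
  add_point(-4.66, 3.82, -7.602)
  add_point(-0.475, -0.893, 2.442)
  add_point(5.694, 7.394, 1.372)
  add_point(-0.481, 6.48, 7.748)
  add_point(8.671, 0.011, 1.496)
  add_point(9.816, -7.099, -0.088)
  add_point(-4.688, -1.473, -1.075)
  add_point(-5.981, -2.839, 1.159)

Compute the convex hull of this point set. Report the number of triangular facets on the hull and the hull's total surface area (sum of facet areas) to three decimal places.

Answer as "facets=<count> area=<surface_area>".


Hull vertices (13/18): indices [0, 1, 3, 4, 5, 7, 8, 9, 10, 12, 13, 14, 15].

Area of each hull facet:
  f1: (p5, p4, p1) → 86.6425
  f2: (p0, p4, p1) → 128.5432
  f3: (p0, p4, p15) → 72.1657
  f4: (p9, p5, p7) → 55.8809
  f5: (p10, p0, p1) → 75.2631
  f6: (p10, p5, p1) → 56.0316
  f7: (p10, p5, p7) → 61.3242
  f8: (p3, p0, p15) → 13.1780
  f9: (p3, p10, p7) → 80.0791
  f10: (p3, p10, p0) → 34.2514
  f11: (p8, p4, p15) → 65.0316
  f12: (p8, p9, p15) → 46.3643
  f13: (p8, p9, p4) → 31.7486
  f14: (p13, p5, p4) → 50.8795
  f15: (p13, p9, p4) → 55.6424
  f16: (p13, p9, p5) → 18.3306
  f17: (p14, p9, p15) → 9.4943
  f18: (p14, p3, p15) → 23.0525
  f19: (p12, p9, p7) → 11.7416
  f20: (p12, p3, p7) → 42.9632
  f21: (p12, p14, p9) → 19.6742
  f22: (p12, p14, p3) → 31.2931
Σ area = 1069.576

Euler characteristic 13−33+22 = 2 ✓

facets=22 area=1069.576


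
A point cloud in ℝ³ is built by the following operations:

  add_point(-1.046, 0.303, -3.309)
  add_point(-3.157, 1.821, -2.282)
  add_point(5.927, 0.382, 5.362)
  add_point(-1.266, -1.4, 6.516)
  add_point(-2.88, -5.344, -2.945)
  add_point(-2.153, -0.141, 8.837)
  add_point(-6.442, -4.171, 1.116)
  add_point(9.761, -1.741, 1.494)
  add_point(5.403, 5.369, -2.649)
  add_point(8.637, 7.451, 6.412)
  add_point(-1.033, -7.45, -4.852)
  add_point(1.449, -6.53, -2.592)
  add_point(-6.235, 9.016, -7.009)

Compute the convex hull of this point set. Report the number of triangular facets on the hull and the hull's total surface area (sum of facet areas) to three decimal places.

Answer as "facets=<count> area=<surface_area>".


Points on the hull: [2, 3, 5, 6, 7, 8, 9, 10, 11, 12] (10 of 13).

Triangle areas on the boundary:
  f1: (p5, p12, p6) → 75.0669
  f2: (p9, p5, p12) → 121.6411
  f3: (p10, p12, p6) → 67.2799
  f4: (p8, p9, p7) → 41.9678
  f5: (p8, p9, p12) → 53.4258
  f6: (p8, p10, p7) → 61.9445
  f7: (p8, p10, p12) → 92.0647
  f8: (p2, p5, p7) → 13.9367
  f9: (p2, p9, p7) → 21.9128
  f10: (p2, p9, p5) → 31.8342
  f11: (p11, p5, p6) → 43.7913
  f12: (p11, p10, p6) → 15.0555
  f13: (p11, p10, p7) → 5.9704
  f14: (p3, p5, p7) → 12.8636
  f15: (p3, p11, p7) → 52.7815
  f16: (p3, p11, p5) → 1.0763
Σ area = 712.613

Euler characteristic 10−24+16 = 2 ✓

facets=16 area=712.613


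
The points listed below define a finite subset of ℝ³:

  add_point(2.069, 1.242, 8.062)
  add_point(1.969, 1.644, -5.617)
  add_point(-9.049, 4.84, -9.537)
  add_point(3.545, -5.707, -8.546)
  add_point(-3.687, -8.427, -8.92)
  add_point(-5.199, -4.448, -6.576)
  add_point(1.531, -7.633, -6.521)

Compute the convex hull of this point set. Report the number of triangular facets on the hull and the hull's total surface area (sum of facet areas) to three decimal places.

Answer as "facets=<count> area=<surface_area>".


Hull vertices (7/7): indices [0, 1, 2, 3, 4, 5, 6].

Triangle areas on the boundary:
  f1: (p4, p3, p2) → 55.3791
  f2: (p1, p3, p2) → 46.6509
  f3: (p1, p0, p2) → 78.0864
  f4: (p1, p0, p3) → 52.0260
  f5: (p5, p4, p2) → 18.0950
  f6: (p5, p0, p2) → 90.2186
  f7: (p5, p0, p4) → 35.2094
  f8: (p6, p4, p3) → 9.3181
  f9: (p6, p0, p3) → 28.8648
  f10: (p6, p0, p4) → 44.1449
Σ area = 457.993

Check V−E+F: 7 − 15 + 10 = 2.

facets=10 area=457.993


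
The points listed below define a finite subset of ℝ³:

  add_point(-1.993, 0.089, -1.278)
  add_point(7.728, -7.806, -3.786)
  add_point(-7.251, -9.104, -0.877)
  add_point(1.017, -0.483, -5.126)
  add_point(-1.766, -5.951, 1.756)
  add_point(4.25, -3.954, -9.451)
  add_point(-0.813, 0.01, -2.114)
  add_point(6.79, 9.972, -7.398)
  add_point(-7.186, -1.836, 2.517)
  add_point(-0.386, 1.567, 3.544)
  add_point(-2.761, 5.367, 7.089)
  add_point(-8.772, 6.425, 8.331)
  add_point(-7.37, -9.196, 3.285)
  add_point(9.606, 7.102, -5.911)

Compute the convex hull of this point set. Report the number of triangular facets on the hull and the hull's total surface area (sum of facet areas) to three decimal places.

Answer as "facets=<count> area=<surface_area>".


facets=14 area=881.992

Extreme-point indices: [1, 2, 5, 7, 8, 10, 11, 12, 13] — 9 of 14 on the boundary.

Per-facet area ½‖(b−a)×(c−a)‖:
  f1: (p7, p5, p13) → 26.8064
  f2: (p1, p5, p13) → 49.0735
  f3: (p2, p12, p11) → 32.8589
  f4: (p2, p7, p5) → 100.7307
  f5: (p2, p1, p12) → 31.1104
  f6: (p2, p1, p5) → 56.8008
  f7: (p10, p12, p11) → 48.8764
  f8: (p10, p1, p12) → 127.8598
  f9: (p10, p1, p13) → 131.2902
  f10: (p10, p7, p11) → 43.3838
  f11: (p10, p7, p13) → 38.2799
  f12: (p8, p7, p11) → 106.0279
  f13: (p8, p2, p11) → 9.7582
  f14: (p8, p2, p7) → 79.1349
Σ area = 881.992

Euler: V−E+F = 9−21+14 = 2.


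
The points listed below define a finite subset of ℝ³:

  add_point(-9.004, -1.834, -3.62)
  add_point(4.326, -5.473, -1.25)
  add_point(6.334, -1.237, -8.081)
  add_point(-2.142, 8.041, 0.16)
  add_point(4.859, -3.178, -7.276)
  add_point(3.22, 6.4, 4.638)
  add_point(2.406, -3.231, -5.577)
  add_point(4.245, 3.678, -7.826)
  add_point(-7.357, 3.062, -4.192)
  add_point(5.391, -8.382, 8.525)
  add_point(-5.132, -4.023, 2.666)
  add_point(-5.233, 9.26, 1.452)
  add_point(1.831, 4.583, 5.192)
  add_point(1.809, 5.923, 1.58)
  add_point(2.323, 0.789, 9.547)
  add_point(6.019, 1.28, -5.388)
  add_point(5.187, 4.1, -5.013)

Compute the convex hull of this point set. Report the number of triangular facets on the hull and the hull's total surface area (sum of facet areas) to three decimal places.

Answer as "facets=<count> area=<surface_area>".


facets=24 area=757.104

Hull vertices (14/17): indices [0, 1, 2, 3, 4, 5, 7, 8, 9, 10, 11, 14, 15, 16].

Per-facet area ½‖(b−a)×(c−a)‖:
  f1: (p7, p2, p0) → 39.9667
  f2: (p4, p2, p0) → 15.2873
  f3: (p4, p9, p2) → 18.3057
  f4: (p10, p11, p0) → 47.8907
  f5: (p10, p9, p0) → 23.1260
  f6: (p8, p11, p0) → 16.4514
  f7: (p8, p7, p0) → 29.2274
  f8: (p8, p7, p11) → 52.4852
  f9: (p15, p9, p2) → 30.6364
  f10: (p15, p5, p9) → 86.9496
  f11: (p16, p15, p5) → 13.7920
  f12: (p16, p7, p2) → 7.9997
  f13: (p16, p15, p2) → 3.5421
  f14: (p1, p9, p0) → 67.7631
  f15: (p1, p4, p0) → 44.6854
  f16: (p1, p4, p9) → 6.6184
  f17: (p14, p10, p11) → 69.6926
  f18: (p14, p10, p9) → 52.7312
  f19: (p14, p5, p11) → 33.4719
  f20: (p14, p5, p9) → 29.2547
  f21: (p3, p7, p11) → 8.9348
  f22: (p3, p16, p7) → 13.9220
  f23: (p3, p5, p11) → 11.0786
  f24: (p3, p16, p5) → 33.2910
Σ area = 757.104

Euler characteristic 14−36+24 = 2 ✓
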